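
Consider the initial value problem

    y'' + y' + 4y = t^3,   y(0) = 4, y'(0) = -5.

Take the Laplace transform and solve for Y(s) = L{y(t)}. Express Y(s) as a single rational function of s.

Apply the Laplace transform to the equation.
With L{y''} = s^2 Y - s·y(0) - y'(0) and L{y'} = sY - y(0), with y(0) = 4, y'(0) = -5: the LHS transforms to (s^2 + s + 4)Y - (4*s - 1).
The right side is L{t^3} = 6/s^4.
So (s^2 + s + 4)Y = 6/s^4 + (4*s - 1).
Isolate Y and clear denominators.

Y(s) = (4*s^5 - s^4 + 6)/(s^6 + s^5 + 4*s^4)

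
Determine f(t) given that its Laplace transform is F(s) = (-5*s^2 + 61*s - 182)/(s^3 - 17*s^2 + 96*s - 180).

f(t) = 4*t*exp(6*t) - 3*exp(6*t) - 2*exp(5*t)

Factor the denominator: s^3 - 17*s^2 + 96*s - 180 = (s - 6)^2*(s - 5).
Partial fraction decomposition gives [-3/(s - 6)] + [4/(s - 6)^2] + [-2/(s - 5)].
Invert each term: -3/(s - 6) ↔ -3e^(6t); 4/(s - 6)^2 ↔ 4t·e^(6t); -2/(s - 5) ↔ -2e^(5t).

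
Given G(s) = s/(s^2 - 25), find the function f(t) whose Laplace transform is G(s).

Since L{cosh(5t)} = s/(s^2 - 25), the inverse is cosh(5*t).

f(t) = cosh(5*t)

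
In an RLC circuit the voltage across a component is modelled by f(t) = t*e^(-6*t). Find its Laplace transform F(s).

L{e^(-6t)} = 1/(s + 6).
Then apply L{t·g(t)} = -d/ds[G(s)] with G(s) = 1/(s + 6):
differentiating 1 time and applying the sign gives (s + 6)^(-2).

F(s) = (s + 6)^(-2)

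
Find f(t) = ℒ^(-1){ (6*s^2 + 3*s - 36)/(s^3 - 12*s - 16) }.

Factor the denominator: s^3 - 12*s - 16 = (s - 4)*(s + 2)^2.
Partial fraction decomposition gives [4/(s + 2)] + [3/(s + 2)^2] + [2/(s - 4)].
Invert each term: 4/(s + 2) ↔ 4e^(-2t); 3/(s + 2)^2 ↔ 3t·e^(-2t); 2/(s - 4) ↔ 2e^(4t).

f(t) = 3*t*exp(-2*t) + 2*exp(4*t) + 4*exp(-2*t)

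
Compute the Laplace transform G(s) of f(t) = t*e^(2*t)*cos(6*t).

G(s) = (s - 8)*(s + 4)/(s^2 - 4*s + 40)^2

L{cos(6t)} = s/(s^2 + 36).
Multiplying by e^(2t) shifts s → s - 2, so L{e^(2*t)*cos(6*t)} = (s - 2)/((s - 2)^2 + 36).
Then apply L{t·g(t)} = -d/ds[H(s)] with H(s) = (s - 2)/((s - 2)^2 + 36):
differentiating 1 time and applying the sign gives (s - 8)*(s + 4)/(s^2 - 4*s + 40)^2.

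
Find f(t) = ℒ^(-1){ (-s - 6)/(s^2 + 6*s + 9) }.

f(t) = -3*t*exp(-3*t) - exp(-3*t)

Factor the denominator: s^2 + 6*s + 9 = (s + 3)^2.
Partial fraction decomposition gives [-1/(s + 3)] + [-3/(s + 3)^2].
Invert each term: -1/(s + 3) ↔ -e^(-3t); -3/(s + 3)^2 ↔ -3t·e^(-3t).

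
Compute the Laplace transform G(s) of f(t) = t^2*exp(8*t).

G(s) = 2/(s - 8)^3

L{e^(8t)} = 1/(s - 8).
Then apply L{t^2·g(t)} = (-1)^2 d^2/ds^2[H(s)] with H(s) = 1/(s - 8):
differentiating 2 times and applying the sign gives 2/(s - 8)^3.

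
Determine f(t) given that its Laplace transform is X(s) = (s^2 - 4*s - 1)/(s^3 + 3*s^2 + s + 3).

Factor the denominator: s^3 + 3*s^2 + s + 3 = (s + 3)*(s^2 + 1).
Partial fraction decomposition gives [2/(s + 3)] + [-s/(s^2 + 1)] + [-1/(s^2 + 1)].
Invert each term: 2/(s + 3) ↔ 2e^(-3t); -1·s/(s^2 + 1) ↔ -cos(t); -1·1/(s^2 + 1) ↔ -sin(t).

f(t) = -sin(t) - cos(t) + 2*exp(-3*t)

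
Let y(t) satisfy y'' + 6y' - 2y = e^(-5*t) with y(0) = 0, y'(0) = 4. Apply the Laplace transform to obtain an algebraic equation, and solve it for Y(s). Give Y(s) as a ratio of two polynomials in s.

Y(s) = (4*s + 21)/(s^3 + 11*s^2 + 28*s - 10)

Apply the Laplace transform to the equation.
The derivative rules (L{y''} = s^2 Y - s·y(0) - y'(0) and L{y'} = sY - y(0), with y(0) = 0, y'(0) = 4) turn the left side into (s^2 + 6*s - 2)Y - (4).
The right side is L{e^(-5*t)} = 1/(s + 5).
So (s^2 + 6*s - 2)Y = 1/(s + 5) + (4).
Divide through and combine into a single rational function.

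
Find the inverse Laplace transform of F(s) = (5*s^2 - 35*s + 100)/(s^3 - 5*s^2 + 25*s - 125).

exp(5*t) - 3*sin(5*t) + 4*cos(5*t)

Factor the denominator: s^3 - 5*s^2 + 25*s - 125 = (s - 5)*(s^2 + 25).
Partial fraction decomposition gives [1/(s - 5)] + [4*s/(s^2 + 25)] + [-15/(s^2 + 25)].
Invert each term: 1/(s - 5) ↔ e^(5t); 4·s/(s^2 + 25) ↔ 4cos(5t); -3·5/(s^2 + 25) ↔ -3sin(5t).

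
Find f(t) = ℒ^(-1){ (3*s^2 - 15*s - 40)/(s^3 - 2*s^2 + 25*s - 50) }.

Factor the denominator: s^3 - 2*s^2 + 25*s - 50 = (s - 2)*(s^2 + 25).
Partial fraction decomposition gives [-2/(s - 2)] + [5*s/(s^2 + 25)] + [-5/(s^2 + 25)].
Invert each term: -2/(s - 2) ↔ -2e^(2t); 5·s/(s^2 + 25) ↔ 5cos(5t); -1·5/(s^2 + 25) ↔ -sin(5t).

f(t) = -2*exp(2*t) - sin(5*t) + 5*cos(5*t)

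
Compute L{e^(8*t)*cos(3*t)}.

L{cos(3t)} = s/(s^2 + 9).
By the first shifting theorem, multiplying by e^(8t) replaces s with s - 8.

(s - 8)/((s - 8)^2 + 9)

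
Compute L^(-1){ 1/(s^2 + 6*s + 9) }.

t*exp(-3*t)

Rewrite the denominator: s^2 + 6*s + 9 = (s + 3)^2.
The form in (s + 3) signals a first-shifting-theorem factor e^(-3t).
Since L{t} = 1!/s^2 = 1/s^2, the inverse is t*e^(-3*t).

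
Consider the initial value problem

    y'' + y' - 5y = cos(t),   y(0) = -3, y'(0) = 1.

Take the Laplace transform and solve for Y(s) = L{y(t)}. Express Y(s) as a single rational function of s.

Transform both sides with L{·}.
Using L{y''} = s^2 Y - s·y(0) - y'(0) and L{y'} = sY - y(0), with y(0) = -3, y'(0) = 1, the left side becomes (s^2 + s - 5)Y - (-3*s - 2).
The right side is L{cos(t)} = s/(s^2 + 1).
So (s^2 + s - 5)Y = s/(s^2 + 1) + (-3*s - 2).
Solve for Y(s) and write it as one ratio of polynomials.

Y(s) = (-3*s^3 - 2*s^2 - 2*s - 2)/(s^4 + s^3 - 4*s^2 + s - 5)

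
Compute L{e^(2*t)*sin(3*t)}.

3/((s - 2)^2 + 9)

L{sin(3t)} = 3/(s^2 + 9).
By the first shifting theorem, multiplying by e^(2t) replaces s with s - 2.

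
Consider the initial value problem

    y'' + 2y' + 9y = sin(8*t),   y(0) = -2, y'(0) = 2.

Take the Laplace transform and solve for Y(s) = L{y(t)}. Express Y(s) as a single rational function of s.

Y(s) = (-2*s^3 - 2*s^2 - 128*s - 120)/(s^4 + 2*s^3 + 73*s^2 + 128*s + 576)

Apply the Laplace transform to the equation.
With L{y''} = s^2 Y - s·y(0) - y'(0) and L{y'} = sY - y(0), with y(0) = -2, y'(0) = 2: the LHS transforms to (s^2 + 2*s + 9)Y - (-2*s - 2).
The right side is L{sin(8*t)} = 8/(s^2 + 64).
So (s^2 + 2*s + 9)Y = 8/(s^2 + 64) + (-2*s - 2).
Solve for Y(s) and write it as one ratio of polynomials.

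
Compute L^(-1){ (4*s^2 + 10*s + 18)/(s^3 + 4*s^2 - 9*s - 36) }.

Factor the denominator: s^3 + 4*s^2 - 9*s - 36 = (s - 3)*(s + 3)*(s + 4).
Partial fraction decomposition gives [6/(s + 4)] + [2/(s - 3)] + [-4/(s + 3)].
Invert each term: 6/(s + 4) ↔ 6e^(-4t); 2/(s - 3) ↔ 2e^(3t); -4/(s + 3) ↔ -4e^(-3t).

2*exp(3*t) - 4*exp(-3*t) + 6*exp(-4*t)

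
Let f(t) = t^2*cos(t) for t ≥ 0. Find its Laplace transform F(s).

L{cos(t)} = s/(s^2 + 1).
Then apply L{t^2·g(t)} = (-1)^2 d^2/ds^2[G(s)] with G(s) = s/(s^2 + 1):
differentiating 2 times and applying the sign gives 2*s*(s^2 - 3)/(s^2 + 1)^3.

F(s) = 2*s*(s^2 - 3)/(s^2 + 1)^3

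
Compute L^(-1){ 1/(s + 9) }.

Since L{e^(-9t)} = 1/(s + 9), the inverse is exp(-9*t).

exp(-9*t)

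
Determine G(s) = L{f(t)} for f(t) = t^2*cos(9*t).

G(s) = 2*s*(s^2 - 243)/(s^2 + 81)^3

L{cos(9t)} = s/(s^2 + 81).
Then apply L{t^2·g(t)} = (-1)^2 d^2/ds^2[H(s)] with H(s) = s/(s^2 + 81):
differentiating 2 times and applying the sign gives 2*s*(s^2 - 243)/(s^2 + 81)^3.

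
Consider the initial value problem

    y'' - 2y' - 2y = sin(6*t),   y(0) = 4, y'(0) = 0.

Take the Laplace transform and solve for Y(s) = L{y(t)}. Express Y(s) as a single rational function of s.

Y(s) = (4*s^3 - 8*s^2 + 144*s - 282)/(s^4 - 2*s^3 + 34*s^2 - 72*s - 72)

Laplace-transform each side.
Using L{y''} = s^2 Y - s·y(0) - y'(0) and L{y'} = sY - y(0), with y(0) = 4, y'(0) = 0, the left side becomes (s^2 - 2*s - 2)Y - (4*s - 8).
The right side is L{sin(6*t)} = 6/(s^2 + 36).
So (s^2 - 2*s - 2)Y = 6/(s^2 + 36) + (4*s - 8).
Solve for Y(s) and write it as one ratio of polynomials.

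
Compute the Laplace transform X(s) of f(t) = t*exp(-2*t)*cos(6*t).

L{cos(6t)} = s/(s^2 + 36).
Multiplying by e^(-2t) shifts s → s + 2, so L{exp(-2*t)*cos(6*t)} = (s + 2)/((s + 2)^2 + 36).
Then apply L{t·g(t)} = -d/ds[G(s)] with G(s) = (s + 2)/((s + 2)^2 + 36):
differentiating 1 time and applying the sign gives (s - 4)*(s + 8)/(s^2 + 4*s + 40)^2.

X(s) = (s - 4)*(s + 8)/(s^2 + 4*s + 40)^2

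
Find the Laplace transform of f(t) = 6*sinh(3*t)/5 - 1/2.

By linearity of the Laplace transform, transform each term separately.
L{-1/2} = (-1/2)/s; (6/5)·[L{sinh(3t)} = 3/(s^2 - 9)].

18/(5*(s^2 - 9)) - 1/(2*s)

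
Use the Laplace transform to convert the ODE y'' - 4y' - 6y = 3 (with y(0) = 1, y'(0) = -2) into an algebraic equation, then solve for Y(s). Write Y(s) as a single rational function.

Apply the Laplace transform to the equation.
With L{y''} = s^2 Y - s·y(0) - y'(0) and L{y'} = sY - y(0), with y(0) = 1, y'(0) = -2: the LHS transforms to (s^2 - 4*s - 6)Y - (s - 6).
The right side is L{3} = 3/s.
So (s^2 - 4*s - 6)Y = 3/s + (s - 6).
Isolate Y and clear denominators.

Y(s) = (s^2 - 6*s + 3)/(s^3 - 4*s^2 - 6*s)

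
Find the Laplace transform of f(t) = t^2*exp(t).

2/(s - 1)^3

L{e^(t)} = 1/(s - 1).
Then apply L{t^2·g(t)} = (-1)^2 d^2/ds^2[H(s)] with H(s) = 1/(s - 1):
differentiating 2 times and applying the sign gives 2/(s - 1)^3.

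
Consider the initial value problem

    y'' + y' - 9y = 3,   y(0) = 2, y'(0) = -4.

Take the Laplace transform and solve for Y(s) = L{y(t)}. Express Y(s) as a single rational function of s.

Laplace-transform each side.
With L{y''} = s^2 Y - s·y(0) - y'(0) and L{y'} = sY - y(0), with y(0) = 2, y'(0) = -4: the LHS transforms to (s^2 + s - 9)Y - (2*s - 2).
The right side is L{3} = 3/s.
So (s^2 + s - 9)Y = 3/s + (2*s - 2).
Solve for Y(s) and write it as one ratio of polynomials.

Y(s) = (2*s^2 - 2*s + 3)/(s^3 + s^2 - 9*s)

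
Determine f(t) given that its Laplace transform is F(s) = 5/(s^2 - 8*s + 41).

f(t) = exp(4*t)*sin(5*t)

Rewrite the denominator: s^2 - 8*s + 41 = (s - 4)^2 + 25.
The form in (s - 4) signals a first-shifting-theorem factor e^(4t).
Since L{sin(5t)} = 5/(s^2 + 25), the inverse is exp(4*t)*sin(5*t).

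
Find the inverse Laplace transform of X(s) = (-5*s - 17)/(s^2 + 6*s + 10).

-2*exp(-3*t)*sin(t) - 5*exp(-3*t)*cos(t)

Complete the square in the denominator: s^2 + 6*s + 10 = (s + 3)^2 + 1^2.
Split the numerator to match: -5*s - 17 = -5·(s + 3) - 2·1.
Invert each term: -5·(s + 3)/((s + 3)^2 + 1) ↔ -5e^(-3t)cos(t); -2·1/((s + 3)^2 + 1) ↔ -2e^(-3t)sin(t).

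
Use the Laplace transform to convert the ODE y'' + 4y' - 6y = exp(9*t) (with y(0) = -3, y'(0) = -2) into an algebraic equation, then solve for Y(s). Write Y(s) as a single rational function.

Y(s) = (-3*s^2 + 13*s + 127)/(s^3 - 5*s^2 - 42*s + 54)

Laplace-transform each side.
The derivative rules (L{y''} = s^2 Y - s·y(0) - y'(0) and L{y'} = sY - y(0), with y(0) = -3, y'(0) = -2) turn the left side into (s^2 + 4*s - 6)Y - (-3*s - 14).
The right side is L{exp(9*t)} = 1/(s - 9).
So (s^2 + 4*s - 6)Y = 1/(s - 9) + (-3*s - 14).
Solve for Y(s) and write it as one ratio of polynomials.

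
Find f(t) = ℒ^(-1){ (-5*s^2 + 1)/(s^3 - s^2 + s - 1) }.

f(t) = -2*exp(t) - 3*sin(t) - 3*cos(t)

Factor the denominator: s^3 - s^2 + s - 1 = (s - 1)*(s^2 + 1).
Partial fraction decomposition gives [-2/(s - 1)] + [-3*s/(s^2 + 1)] + [-3/(s^2 + 1)].
Invert each term: -2/(s - 1) ↔ -2e^(t); -3·s/(s^2 + 1) ↔ -3cos(t); -3·1/(s^2 + 1) ↔ -3sin(t).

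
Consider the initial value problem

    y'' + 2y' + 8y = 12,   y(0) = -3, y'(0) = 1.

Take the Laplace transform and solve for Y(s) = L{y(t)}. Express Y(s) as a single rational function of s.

Take the Laplace transform of both sides.
The derivative rules (L{y''} = s^2 Y - s·y(0) - y'(0) and L{y'} = sY - y(0), with y(0) = -3, y'(0) = 1) turn the left side into (s^2 + 2*s + 8)Y - (-3*s - 5).
The right side is L{12} = 12/s.
So (s^2 + 2*s + 8)Y = 12/s + (-3*s - 5).
Solve for Y(s) and write it as one ratio of polynomials.

Y(s) = (-3*s^2 - 5*s + 12)/(s^3 + 2*s^2 + 8*s)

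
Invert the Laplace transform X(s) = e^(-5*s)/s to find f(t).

The factor e^(-5s) signals a time shift by c = 5 (second shifting theorem).
L{1} = 1/s, so L^-1{1/s} = 1.
Hence the inverse is u(t - 5) times that function evaluated at t - 5.

f(t) = Heaviside(t - 5)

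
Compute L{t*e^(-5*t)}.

L{e^(-5t)} = 1/(s + 5).
Then apply L{t·g(t)} = -d/ds[H(s)] with H(s) = 1/(s + 5):
differentiating 1 time and applying the sign gives (s + 5)^(-2).

(s + 5)^(-2)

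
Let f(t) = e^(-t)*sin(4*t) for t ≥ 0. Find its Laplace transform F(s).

L{sin(4t)} = 4/(s^2 + 16).
By the first shifting theorem, multiplying by e^(-t) replaces s with s + 1.

F(s) = 4/((s + 1)^2 + 16)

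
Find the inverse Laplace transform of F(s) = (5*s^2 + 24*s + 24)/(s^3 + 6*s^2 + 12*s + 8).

Factor the denominator: s^3 + 6*s^2 + 12*s + 8 = (s + 2)^3.
Partial fraction decomposition gives [5/(s + 2)] + [4/(s + 2)^2] + [-4/(s + 2)^3].
Invert each term: 5/(s + 2) ↔ 5e^(-2t); 4/(s + 2)^2 ↔ 4t·e^(-2t); -4/(s + 2)^3 ↔ (-2)t^2·e^(-2t).

-2*t^2*exp(-2*t) + 4*t*exp(-2*t) + 5*exp(-2*t)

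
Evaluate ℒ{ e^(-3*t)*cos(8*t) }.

L{cos(8t)} = s/(s^2 + 64).
By the first shifting theorem, multiplying by e^(-3t) replaces s with s + 3.

(s + 3)/((s + 3)^2 + 64)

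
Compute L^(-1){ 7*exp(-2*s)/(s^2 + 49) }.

The factor e^(-2s) signals a time shift by c = 2 (second shifting theorem).
L{sin(7t)} = 7/(s^2 + 49), so L^-1{7/(s^2 + 49)} = sin(7*t).
Hence the inverse is u(t - 2) times that function evaluated at t - 2.

Heaviside(t - 2)*(sin(7*t - 14))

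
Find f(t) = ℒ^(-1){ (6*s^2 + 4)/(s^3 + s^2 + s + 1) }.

f(t) = -sin(t) + cos(t) + 5*exp(-t)

Factor the denominator: s^3 + s^2 + s + 1 = (s + 1)*(s^2 + 1).
Partial fraction decomposition gives [5/(s + 1)] + [s/(s^2 + 1)] + [-1/(s^2 + 1)].
Invert each term: 5/(s + 1) ↔ 5e^(-t); 1·s/(s^2 + 1) ↔ cos(t); -1·1/(s^2 + 1) ↔ -sin(t).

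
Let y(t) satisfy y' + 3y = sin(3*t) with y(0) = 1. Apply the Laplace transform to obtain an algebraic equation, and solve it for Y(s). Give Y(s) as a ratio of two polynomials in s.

Laplace-transform each side.
Using L{y'} = sY - y(0) = sY - 1, the left side becomes (s + 3)Y - (1).
The right side is L{sin(3*t)} = 3/(s^2 + 9).
So (s + 3)Y = 3/(s^2 + 9) + (1).
Solve for Y(s) and write it as one ratio of polynomials.

Y(s) = (s^2 + 12)/(s^3 + 3*s^2 + 9*s + 27)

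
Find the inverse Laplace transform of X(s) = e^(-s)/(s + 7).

Heaviside(t - 1)*(exp(-7*t + 7))

The factor e^(-s) signals a time shift by c = 1 (second shifting theorem).
L{e^(-7t)} = 1/(s + 7), so L^-1{1/(s + 7)} = e^(-7*t).
Hence the inverse is u(t - 1) times that function evaluated at t - 1.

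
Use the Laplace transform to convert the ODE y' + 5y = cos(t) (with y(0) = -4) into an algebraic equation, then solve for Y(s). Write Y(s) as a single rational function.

Take the Laplace transform of both sides.
With L{y'} = sY - y(0) = sY - (-4): the LHS transforms to (s + 5)Y - (-4).
The right side is L{cos(t)} = s/(s^2 + 1).
So (s + 5)Y = s/(s^2 + 1) + (-4).
Divide through and combine into a single rational function.

Y(s) = (-4*s^2 + s - 4)/(s^3 + 5*s^2 + s + 5)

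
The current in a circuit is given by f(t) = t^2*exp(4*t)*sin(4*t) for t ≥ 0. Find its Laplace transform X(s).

L{sin(4t)} = 4/(s^2 + 16).
Multiplying by e^(4t) shifts s → s - 4, so L{exp(4*t)*sin(4*t)} = 4/((s - 4)^2 + 16).
Then apply L{t^2·g(t)} = (-1)^2 d^2/ds^2[G(s)] with G(s) = 4/((s - 4)^2 + 16):
differentiating 2 times and applying the sign gives 8*(3*s^2 - 24*s + 32)/(s^2 - 8*s + 32)^3.

X(s) = 8*(3*s^2 - 24*s + 32)/(s^2 - 8*s + 32)^3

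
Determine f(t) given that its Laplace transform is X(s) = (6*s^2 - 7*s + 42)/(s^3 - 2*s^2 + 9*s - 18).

Factor the denominator: s^3 - 2*s^2 + 9*s - 18 = (s - 2)*(s^2 + 9).
Partial fraction decomposition gives [4/(s - 2)] + [2*s/(s^2 + 9)] + [-3/(s^2 + 9)].
Invert each term: 4/(s - 2) ↔ 4e^(2t); 2·s/(s^2 + 9) ↔ 2cos(3t); -1·3/(s^2 + 9) ↔ -sin(3t).

f(t) = 4*exp(2*t) - sin(3*t) + 2*cos(3*t)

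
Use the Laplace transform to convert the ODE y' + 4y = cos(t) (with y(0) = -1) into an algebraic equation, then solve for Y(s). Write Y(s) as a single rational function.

Y(s) = (-s^2 + s - 1)/(s^3 + 4*s^2 + s + 4)

Transform both sides with L{·}.
Using L{y'} = sY - y(0) = sY - (-1), the left side becomes (s + 4)Y - (-1).
The right side is L{cos(t)} = s/(s^2 + 1).
So (s + 4)Y = s/(s^2 + 1) + (-1).
Solve for Y(s) and write it as one ratio of polynomials.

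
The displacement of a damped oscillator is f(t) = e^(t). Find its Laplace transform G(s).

G(s) = 1/(s - 1)

L{1} = 1/s.
By the first shifting theorem, multiplying by e^(t) replaces s with s - 1.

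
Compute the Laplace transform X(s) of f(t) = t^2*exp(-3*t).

X(s) = 2/(s + 3)^3

L{e^(-3t)} = 1/(s + 3).
Then apply L{t^2·g(t)} = (-1)^2 d^2/ds^2[G(s)] with G(s) = 1/(s + 3):
differentiating 2 times and applying the sign gives 2/(s + 3)^3.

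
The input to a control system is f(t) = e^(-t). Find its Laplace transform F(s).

L{e^(-t)} = 1/(s + 1).

F(s) = 1/(s + 1)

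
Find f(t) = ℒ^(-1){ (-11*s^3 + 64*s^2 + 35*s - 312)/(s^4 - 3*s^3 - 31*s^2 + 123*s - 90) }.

Factor the denominator: s^4 - 3*s^3 - 31*s^2 + 123*s - 90 = (s - 5)*(s - 3)*(s - 1)*(s + 6).
Partial fraction decomposition gives [1/(s - 5)] + [-2/(s - 3)] + [-4/(s - 1)] + [-6/(s + 6)].
Invert each term: 1/(s - 5) ↔ e^(5t); -2/(s - 3) ↔ -2e^(3t); -4/(s - 1) ↔ -4e^(t); -6/(s + 6) ↔ -6e^(-6t).

f(t) = exp(5*t) - 2*exp(3*t) - 4*exp(t) - 6*exp(-6*t)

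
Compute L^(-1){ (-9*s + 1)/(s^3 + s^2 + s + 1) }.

-4*sin(t) - 5*cos(t) + 5*exp(-t)

Factor the denominator: s^3 + s^2 + s + 1 = (s + 1)*(s^2 + 1).
Partial fraction decomposition gives [5/(s + 1)] + [-5*s/(s^2 + 1)] + [-4/(s^2 + 1)].
Invert each term: 5/(s + 1) ↔ 5e^(-t); -5·s/(s^2 + 1) ↔ -5cos(t); -4·1/(s^2 + 1) ↔ -4sin(t).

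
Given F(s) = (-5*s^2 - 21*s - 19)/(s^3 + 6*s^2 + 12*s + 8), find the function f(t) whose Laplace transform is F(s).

Factor the denominator: s^3 + 6*s^2 + 12*s + 8 = (s + 2)^3.
Partial fraction decomposition gives [-5/(s + 2)] + [-1/(s + 2)^2] + [3/(s + 2)^3].
Invert each term: -5/(s + 2) ↔ -5e^(-2t); -1/(s + 2)^2 ↔ -t·e^(-2t); 3/(s + 2)^3 ↔ (3/2)t^2·e^(-2t).

f(t) = 3*t^2*exp(-2*t)/2 - t*exp(-2*t) - 5*exp(-2*t)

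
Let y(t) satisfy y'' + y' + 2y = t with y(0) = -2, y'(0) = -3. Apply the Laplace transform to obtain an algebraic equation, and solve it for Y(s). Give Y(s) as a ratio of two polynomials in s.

Transform both sides with L{·}.
Using L{y''} = s^2 Y - s·y(0) - y'(0) and L{y'} = sY - y(0), with y(0) = -2, y'(0) = -3, the left side becomes (s^2 + s + 2)Y - (-2*s - 5).
The right side is L{t} = s^(-2).
So (s^2 + s + 2)Y = s^(-2) + (-2*s - 5).
Solve for Y(s) and write it as one ratio of polynomials.

Y(s) = (-2*s^3 - 5*s^2 + 1)/(s^4 + s^3 + 2*s^2)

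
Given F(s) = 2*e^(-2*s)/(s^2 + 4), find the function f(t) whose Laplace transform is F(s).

The factor e^(-2s) signals a time shift by c = 2 (second shifting theorem).
L{sin(2t)} = 2/(s^2 + 4), so L^-1{2/(s^2 + 4)} = sin(2*t).
Hence the inverse is u(t - 2) times that function evaluated at t - 2.

f(t) = Heaviside(t - 2)*(sin(2*t - 4))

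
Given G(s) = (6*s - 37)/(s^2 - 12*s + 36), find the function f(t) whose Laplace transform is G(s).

Factor the denominator: s^2 - 12*s + 36 = (s - 6)^2.
Partial fraction decomposition gives [6/(s - 6)] + [-1/(s - 6)^2].
Invert each term: 6/(s - 6) ↔ 6e^(6t); -1/(s - 6)^2 ↔ -t·e^(6t).

f(t) = -t*exp(6*t) + 6*exp(6*t)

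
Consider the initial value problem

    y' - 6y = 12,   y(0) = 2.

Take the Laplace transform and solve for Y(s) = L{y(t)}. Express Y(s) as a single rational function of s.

Y(s) = (2*s + 12)/(s^2 - 6*s)

Transform both sides with L{·}.
With L{y'} = sY - y(0) = sY - 2: the LHS transforms to (s - 6)Y - (2).
The right side is L{12} = 12/s.
So (s - 6)Y = 12/s + (2).
Divide through and combine into a single rational function.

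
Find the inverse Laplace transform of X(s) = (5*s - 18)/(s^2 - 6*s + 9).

-3*t*exp(3*t) + 5*exp(3*t)

Factor the denominator: s^2 - 6*s + 9 = (s - 3)^2.
Partial fraction decomposition gives [5/(s - 3)] + [-3/(s - 3)^2].
Invert each term: 5/(s - 3) ↔ 5e^(3t); -3/(s - 3)^2 ↔ -3t·e^(3t).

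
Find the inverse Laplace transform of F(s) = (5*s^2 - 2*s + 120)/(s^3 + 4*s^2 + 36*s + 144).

Factor the denominator: s^3 + 4*s^2 + 36*s + 144 = (s + 4)*(s^2 + 36).
Partial fraction decomposition gives [4/(s + 4)] + [s/(s^2 + 36)] + [-6/(s^2 + 36)].
Invert each term: 4/(s + 4) ↔ 4e^(-4t); 1·s/(s^2 + 36) ↔ cos(6t); -1·6/(s^2 + 36) ↔ -sin(6t).

-sin(6*t) + cos(6*t) + 4*exp(-4*t)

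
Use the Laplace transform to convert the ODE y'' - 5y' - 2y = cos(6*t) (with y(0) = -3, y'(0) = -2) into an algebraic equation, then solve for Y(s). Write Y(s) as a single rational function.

Y(s) = (-3*s^3 + 13*s^2 - 107*s + 468)/(s^4 - 5*s^3 + 34*s^2 - 180*s - 72)

Take the Laplace transform of both sides.
With L{y''} = s^2 Y - s·y(0) - y'(0) and L{y'} = sY - y(0), with y(0) = -3, y'(0) = -2: the LHS transforms to (s^2 - 5*s - 2)Y - (-3*s + 13).
The right side is L{cos(6*t)} = s/(s^2 + 36).
So (s^2 - 5*s - 2)Y = s/(s^2 + 36) + (-3*s + 13).
Divide through and combine into a single rational function.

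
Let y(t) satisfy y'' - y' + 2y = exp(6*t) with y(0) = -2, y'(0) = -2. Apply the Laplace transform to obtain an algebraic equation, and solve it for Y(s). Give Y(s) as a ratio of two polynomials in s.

Transform both sides with L{·}.
With L{y''} = s^2 Y - s·y(0) - y'(0) and L{y'} = sY - y(0), with y(0) = -2, y'(0) = -2: the LHS transforms to (s^2 - s + 2)Y - (-2*s).
The right side is L{exp(6*t)} = 1/(s - 6).
So (s^2 - s + 2)Y = 1/(s - 6) + (-2*s).
Divide through and combine into a single rational function.

Y(s) = (-2*s^2 + 12*s + 1)/(s^3 - 7*s^2 + 8*s - 12)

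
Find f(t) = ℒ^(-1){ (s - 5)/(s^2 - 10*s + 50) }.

f(t) = exp(5*t)*cos(5*t)

Rewrite the denominator: s^2 - 10*s + 50 = (s - 5)^2 + 25.
The form in (s - 5) signals a first-shifting-theorem factor e^(5t).
Since L{cos(5t)} = s/(s^2 + 25), the inverse is e^(5*t)*cos(5*t).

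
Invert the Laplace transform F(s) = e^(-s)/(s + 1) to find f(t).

The factor e^(-s) signals a time shift by c = 1 (second shifting theorem).
L{e^(-t)} = 1/(s + 1), so L^-1{1/(s + 1)} = e^(-t).
Hence the inverse is u(t - 1) times that function evaluated at t - 1.

f(t) = Heaviside(t - 1)*(exp(-t + 1))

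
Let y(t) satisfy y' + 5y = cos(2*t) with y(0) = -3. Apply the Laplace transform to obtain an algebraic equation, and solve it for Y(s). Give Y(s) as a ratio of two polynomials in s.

Take the Laplace transform of both sides.
The derivative rules (L{y'} = sY - y(0) = sY - (-3)) turn the left side into (s + 5)Y - (-3).
The right side is L{cos(2*t)} = s/(s^2 + 4).
So (s + 5)Y = s/(s^2 + 4) + (-3).
Divide through and combine into a single rational function.

Y(s) = (-3*s^2 + s - 12)/(s^3 + 5*s^2 + 4*s + 20)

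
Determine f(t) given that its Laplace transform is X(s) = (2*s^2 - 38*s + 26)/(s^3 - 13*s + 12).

f(t) = -5*exp(3*t) + exp(t) + 6*exp(-4*t)

Factor the denominator: s^3 - 13*s + 12 = (s - 3)*(s - 1)*(s + 4).
Partial fraction decomposition gives [-5/(s - 3)] + [6/(s + 4)] + [1/(s - 1)].
Invert each term: -5/(s - 3) ↔ -5e^(3t); 6/(s + 4) ↔ 6e^(-4t); 1/(s - 1) ↔ e^(t).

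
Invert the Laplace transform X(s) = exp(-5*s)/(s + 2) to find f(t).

The factor e^(-5s) signals a time shift by c = 5 (second shifting theorem).
L{e^(-2t)} = 1/(s + 2), so L^-1{1/(s + 2)} = exp(-2*t).
Hence the inverse is u(t - 5) times that function evaluated at t - 5.

f(t) = Heaviside(t - 5)*(exp(-2*t + 10))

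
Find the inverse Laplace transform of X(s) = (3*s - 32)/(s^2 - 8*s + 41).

Complete the square in the denominator: s^2 - 8*s + 41 = (s - 4)^2 + 5^2.
Split the numerator to match: 3*s - 32 = 3·(s - 4) - 4·5.
Invert each term: 3·(s - 4)/((s - 4)^2 + 25) ↔ 3e^(4t)cos(5t); -4·5/((s - 4)^2 + 25) ↔ -4e^(4t)sin(5t).

-4*exp(4*t)*sin(5*t) + 3*exp(4*t)*cos(5*t)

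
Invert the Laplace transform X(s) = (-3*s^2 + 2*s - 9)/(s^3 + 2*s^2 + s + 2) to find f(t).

f(t) = -2*sin(t) + 2*cos(t) - 5*exp(-2*t)

Factor the denominator: s^3 + 2*s^2 + s + 2 = (s + 2)*(s^2 + 1).
Partial fraction decomposition gives [-5/(s + 2)] + [2*s/(s^2 + 1)] + [-2/(s^2 + 1)].
Invert each term: -5/(s + 2) ↔ -5e^(-2t); 2·s/(s^2 + 1) ↔ 2cos(t); -2·1/(s^2 + 1) ↔ -2sin(t).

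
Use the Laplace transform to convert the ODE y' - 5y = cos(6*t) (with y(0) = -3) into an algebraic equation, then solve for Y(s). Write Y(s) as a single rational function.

Y(s) = (-3*s^2 + s - 108)/(s^3 - 5*s^2 + 36*s - 180)

Apply the Laplace transform to the equation.
With L{y'} = sY - y(0) = sY - (-3): the LHS transforms to (s - 5)Y - (-3).
The right side is L{cos(6*t)} = s/(s^2 + 36).
So (s - 5)Y = s/(s^2 + 36) + (-3).
Solve for Y(s) and write it as one ratio of polynomials.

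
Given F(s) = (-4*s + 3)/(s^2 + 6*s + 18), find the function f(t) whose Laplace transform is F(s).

Complete the square in the denominator: s^2 + 6*s + 18 = (s + 3)^2 + 3^2.
Split the numerator to match: -4*s + 3 = -4·(s + 3) + 5·3.
Invert each term: -4·(s + 3)/((s + 3)^2 + 9) ↔ -4e^(-3t)cos(3t); 5·3/((s + 3)^2 + 9) ↔ 5e^(-3t)sin(3t).

f(t) = 5*exp(-3*t)*sin(3*t) - 4*exp(-3*t)*cos(3*t)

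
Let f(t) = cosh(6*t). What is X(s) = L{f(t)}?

L{cosh(6t)} = s/(s^2 - 36).

X(s) = s/(s^2 - 36)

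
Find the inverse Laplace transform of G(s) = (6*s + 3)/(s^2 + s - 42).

3*exp(6*t) + 3*exp(-7*t)

Factor the denominator: s^2 + s - 42 = (s - 6)*(s + 7).
Partial fraction decomposition gives [3/(s + 7)] + [3/(s - 6)].
Invert each term: 3/(s + 7) ↔ 3e^(-7t); 3/(s - 6) ↔ 3e^(6t).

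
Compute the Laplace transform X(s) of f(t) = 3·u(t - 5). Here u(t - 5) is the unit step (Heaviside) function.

By the second shifting theorem, L{u(t - c)·g(t - c)} = e^(-cs)·G(s) with c = 5 and G(s) = L{g(t)}.
L{3} = 3/s.

X(s) = 3*exp(-5*s)/s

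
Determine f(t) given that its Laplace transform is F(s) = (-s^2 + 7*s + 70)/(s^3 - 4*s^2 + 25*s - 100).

Factor the denominator: s^3 - 4*s^2 + 25*s - 100 = (s - 4)*(s^2 + 25).
Partial fraction decomposition gives [2/(s - 4)] + [-3*s/(s^2 + 25)] + [-5/(s^2 + 25)].
Invert each term: 2/(s - 4) ↔ 2e^(4t); -3·s/(s^2 + 25) ↔ -3cos(5t); -1·5/(s^2 + 25) ↔ -sin(5t).

f(t) = 2*exp(4*t) - sin(5*t) - 3*cos(5*t)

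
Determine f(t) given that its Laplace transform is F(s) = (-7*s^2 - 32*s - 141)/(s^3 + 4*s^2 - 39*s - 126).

f(t) = -5*exp(6*t) + 3*exp(-3*t) - 5*exp(-7*t)

Factor the denominator: s^3 + 4*s^2 - 39*s - 126 = (s - 6)*(s + 3)*(s + 7).
Partial fraction decomposition gives [-5/(s - 6)] + [-5/(s + 7)] + [3/(s + 3)].
Invert each term: -5/(s - 6) ↔ -5e^(6t); -5/(s + 7) ↔ -5e^(-7t); 3/(s + 3) ↔ 3e^(-3t).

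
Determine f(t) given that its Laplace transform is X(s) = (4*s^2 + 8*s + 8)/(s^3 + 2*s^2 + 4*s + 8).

Factor the denominator: s^3 + 2*s^2 + 4*s + 8 = (s + 2)*(s^2 + 4).
Partial fraction decomposition gives [1/(s + 2)] + [3*s/(s^2 + 4)] + [2/(s^2 + 4)].
Invert each term: 1/(s + 2) ↔ e^(-2t); 3·s/(s^2 + 4) ↔ 3cos(2t); 1·2/(s^2 + 4) ↔ sin(2t).

f(t) = sin(2*t) + 3*cos(2*t) + exp(-2*t)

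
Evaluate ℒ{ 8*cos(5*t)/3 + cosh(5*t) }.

The transform is linear, so treat each term independently.
(8/3)·[L{cos(5t)} = s/(s^2 + 25)]; L{cosh(5t)} = s/(s^2 - 25).

8*s/(3*(s^2 + 25)) + s/(s^2 - 25)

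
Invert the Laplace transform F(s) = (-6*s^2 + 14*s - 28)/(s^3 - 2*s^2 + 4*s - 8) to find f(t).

Factor the denominator: s^3 - 2*s^2 + 4*s - 8 = (s - 2)*(s^2 + 4).
Partial fraction decomposition gives [-3/(s - 2)] + [-3*s/(s^2 + 4)] + [8/(s^2 + 4)].
Invert each term: -3/(s - 2) ↔ -3e^(2t); -3·s/(s^2 + 4) ↔ -3cos(2t); 4·2/(s^2 + 4) ↔ 4sin(2t).

f(t) = -3*exp(2*t) + 4*sin(2*t) - 3*cos(2*t)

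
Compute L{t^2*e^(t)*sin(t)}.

2*(3*s^2 - 6*s + 2)/(s^2 - 2*s + 2)^3

L{sin(t)} = 1/(s^2 + 1).
Multiplying by e^(t) shifts s → s - 1, so L{e^(t)*sin(t)} = 1/((s - 1)^2 + 1).
Then apply L{t^2·g(t)} = (-1)^2 d^2/ds^2[H(s)] with H(s) = 1/((s - 1)^2 + 1):
differentiating 2 times and applying the sign gives 2*(3*s^2 - 6*s + 2)/(s^2 - 2*s + 2)^3.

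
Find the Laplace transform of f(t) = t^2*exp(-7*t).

L{e^(-7t)} = 1/(s + 7).
Then apply L{t^2·g(t)} = (-1)^2 d^2/ds^2[G(s)] with G(s) = 1/(s + 7):
differentiating 2 times and applying the sign gives 2/(s + 7)^3.

2/(s + 7)^3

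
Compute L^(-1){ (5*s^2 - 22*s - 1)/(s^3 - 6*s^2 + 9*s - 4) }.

6*t*exp(t) - exp(4*t) + 6*exp(t)

Factor the denominator: s^3 - 6*s^2 + 9*s - 4 = (s - 4)*(s - 1)^2.
Partial fraction decomposition gives [6/(s - 1)] + [6/(s - 1)^2] + [-1/(s - 4)].
Invert each term: 6/(s - 1) ↔ 6e^(t); 6/(s - 1)^2 ↔ 6t·e^(t); -1/(s - 4) ↔ -e^(4t).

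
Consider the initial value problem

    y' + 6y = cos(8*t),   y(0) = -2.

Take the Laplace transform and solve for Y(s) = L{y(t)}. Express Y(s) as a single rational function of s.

Y(s) = (-2*s^2 + s - 128)/(s^3 + 6*s^2 + 64*s + 384)

Transform both sides with L{·}.
Using L{y'} = sY - y(0) = sY - (-2), the left side becomes (s + 6)Y - (-2).
The right side is L{cos(8*t)} = s/(s^2 + 64).
So (s + 6)Y = s/(s^2 + 64) + (-2).
Isolate Y and clear denominators.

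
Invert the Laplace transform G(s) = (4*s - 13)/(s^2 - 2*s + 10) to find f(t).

f(t) = -3*exp(t)*sin(3*t) + 4*exp(t)*cos(3*t)

Complete the square in the denominator: s^2 - 2*s + 10 = (s - 1)^2 + 3^2.
Split the numerator to match: 4*s - 13 = 4·(s - 1) - 3·3.
Invert each term: 4·(s - 1)/((s - 1)^2 + 9) ↔ 4e^(t)cos(3t); -3·3/((s - 1)^2 + 9) ↔ -3e^(t)sin(3t).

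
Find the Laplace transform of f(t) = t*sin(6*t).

12*s/(s^2 + 36)^2

L{sin(6t)} = 6/(s^2 + 36).
Then apply L{t·g(t)} = -d/ds[G(s)] with G(s) = 6/(s^2 + 36):
differentiating 1 time and applying the sign gives 12*s/(s^2 + 36)^2.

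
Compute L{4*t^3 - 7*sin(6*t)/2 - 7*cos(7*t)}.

-7*s/(s^2 + 49) - 21/(s^2 + 36) + 24/s^4

By linearity of the Laplace transform, transform each term separately.
(-7/2)·[L{sin(6t)} = 6/(s^2 + 36)]; (4)·[L{t^3} = 3!/s^4 = 6/s^4]; (-7)·[L{cos(7t)} = s/(s^2 + 49)].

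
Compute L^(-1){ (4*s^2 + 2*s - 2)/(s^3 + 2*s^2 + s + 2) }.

Factor the denominator: s^3 + 2*s^2 + s + 2 = (s + 2)*(s^2 + 1).
Partial fraction decomposition gives [2/(s + 2)] + [2*s/(s^2 + 1)] + [-2/(s^2 + 1)].
Invert each term: 2/(s + 2) ↔ 2e^(-2t); 2·s/(s^2 + 1) ↔ 2cos(t); -2·1/(s^2 + 1) ↔ -2sin(t).

-2*sin(t) + 2*cos(t) + 2*exp(-2*t)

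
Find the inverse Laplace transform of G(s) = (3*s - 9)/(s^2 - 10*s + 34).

2*exp(5*t)*sin(3*t) + 3*exp(5*t)*cos(3*t)

Complete the square in the denominator: s^2 - 10*s + 34 = (s - 5)^2 + 3^2.
Split the numerator to match: 3*s - 9 = 3·(s - 5) + 2·3.
Invert each term: 3·(s - 5)/((s - 5)^2 + 9) ↔ 3e^(5t)cos(3t); 2·3/((s - 5)^2 + 9) ↔ 2e^(5t)sin(3t).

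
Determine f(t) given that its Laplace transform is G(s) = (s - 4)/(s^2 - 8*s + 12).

Rewrite the denominator: s^2 - 8*s + 12 = (s - 4)^2 - 4.
The form in (s - 4) signals a first-shifting-theorem factor e^(4t).
Since L{cosh(2t)} = s/(s^2 - 4), the inverse is e^(4*t)*cosh(2*t).

f(t) = exp(4*t)*cosh(2*t)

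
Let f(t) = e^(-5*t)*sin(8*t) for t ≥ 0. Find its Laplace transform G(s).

G(s) = 8/((s + 5)^2 + 64)

L{sin(8t)} = 8/(s^2 + 64).
By the first shifting theorem, multiplying by e^(-5t) replaces s with s + 5.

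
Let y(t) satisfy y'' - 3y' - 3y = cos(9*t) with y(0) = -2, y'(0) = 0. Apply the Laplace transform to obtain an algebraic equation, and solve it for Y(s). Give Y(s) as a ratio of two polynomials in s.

Y(s) = (-2*s^3 + 6*s^2 - 161*s + 486)/(s^4 - 3*s^3 + 78*s^2 - 243*s - 243)

Laplace-transform each side.
The derivative rules (L{y''} = s^2 Y - s·y(0) - y'(0) and L{y'} = sY - y(0), with y(0) = -2, y'(0) = 0) turn the left side into (s^2 - 3*s - 3)Y - (-2*s + 6).
The right side is L{cos(9*t)} = s/(s^2 + 81).
So (s^2 - 3*s - 3)Y = s/(s^2 + 81) + (-2*s + 6).
Divide through and combine into a single rational function.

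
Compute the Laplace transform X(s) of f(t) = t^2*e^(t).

X(s) = 2/(s - 1)^3

L{e^(t)} = 1/(s - 1).
Then apply L{t^2·g(t)} = (-1)^2 d^2/ds^2[G(s)] with G(s) = 1/(s - 1):
differentiating 2 times and applying the sign gives 2/(s - 1)^3.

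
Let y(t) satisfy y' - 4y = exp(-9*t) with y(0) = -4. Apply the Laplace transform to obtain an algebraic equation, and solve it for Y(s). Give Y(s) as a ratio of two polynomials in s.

Transform both sides with L{·}.
With L{y'} = sY - y(0) = sY - (-4): the LHS transforms to (s - 4)Y - (-4).
The right side is L{exp(-9*t)} = 1/(s + 9).
So (s - 4)Y = 1/(s + 9) + (-4).
Divide through and combine into a single rational function.

Y(s) = (-4*s - 35)/(s^2 + 5*s - 36)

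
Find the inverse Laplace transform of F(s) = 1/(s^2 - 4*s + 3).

Rewrite the denominator: s^2 - 4*s + 3 = (s - 2)^2 - 1.
The form in (s - 2) signals a first-shifting-theorem factor e^(2t).
Since L{sinh(t)} = 1/(s^2 - 1), the inverse is e^(2*t)*sinh(t).

exp(2*t)*sinh(t)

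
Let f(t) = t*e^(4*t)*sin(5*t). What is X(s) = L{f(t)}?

L{sin(5t)} = 5/(s^2 + 25).
Multiplying by e^(4t) shifts s → s - 4, so L{e^(4*t)*sin(5*t)} = 5/((s - 4)^2 + 25).
Then apply L{t·g(t)} = -d/ds[G(s)] with G(s) = 5/((s - 4)^2 + 25):
differentiating 1 time and applying the sign gives 10*(s - 4)/(s^2 - 8*s + 41)^2.

X(s) = 10*(s - 4)/(s^2 - 8*s + 41)^2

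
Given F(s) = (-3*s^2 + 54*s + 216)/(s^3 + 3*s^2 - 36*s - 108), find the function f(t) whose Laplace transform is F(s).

f(t) = 4*exp(6*t) - exp(-3*t) - 6*exp(-6*t)

Factor the denominator: s^3 + 3*s^2 - 36*s - 108 = (s - 6)*(s + 3)*(s + 6).
Partial fraction decomposition gives [-6/(s + 6)] + [4/(s - 6)] + [-1/(s + 3)].
Invert each term: -6/(s + 6) ↔ -6e^(-6t); 4/(s - 6) ↔ 4e^(6t); -1/(s + 3) ↔ -e^(-3t).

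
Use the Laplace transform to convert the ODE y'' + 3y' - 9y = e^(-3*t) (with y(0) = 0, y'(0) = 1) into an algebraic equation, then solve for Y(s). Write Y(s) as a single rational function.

Laplace-transform each side.
The derivative rules (L{y''} = s^2 Y - s·y(0) - y'(0) and L{y'} = sY - y(0), with y(0) = 0, y'(0) = 1) turn the left side into (s^2 + 3*s - 9)Y - (1).
The right side is L{e^(-3*t)} = 1/(s + 3).
So (s^2 + 3*s - 9)Y = 1/(s + 3) + (1).
Solve for Y(s) and write it as one ratio of polynomials.

Y(s) = (s + 4)/(s^3 + 6*s^2 - 27)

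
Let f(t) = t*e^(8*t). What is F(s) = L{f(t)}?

L{t} = 1!/s^2 = 1/s^2.
By the first shifting theorem, multiplying by e^(8t) replaces s with s - 8.

F(s) = (s - 8)^(-2)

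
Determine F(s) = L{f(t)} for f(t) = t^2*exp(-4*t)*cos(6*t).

F(s) = 2*(s + 4)*(s^2 + 8*s - 92)/(s^2 + 8*s + 52)^3

L{cos(6t)} = s/(s^2 + 36).
Multiplying by e^(-4t) shifts s → s + 4, so L{exp(-4*t)*cos(6*t)} = (s + 4)/((s + 4)^2 + 36).
Then apply L{t^2·g(t)} = (-1)^2 d^2/ds^2[G(s)] with G(s) = (s + 4)/((s + 4)^2 + 36):
differentiating 2 times and applying the sign gives 2*(s + 4)*(s^2 + 8*s - 92)/(s^2 + 8*s + 52)^3.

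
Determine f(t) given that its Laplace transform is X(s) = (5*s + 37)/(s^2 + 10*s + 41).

f(t) = 3*exp(-5*t)*sin(4*t) + 5*exp(-5*t)*cos(4*t)

Complete the square in the denominator: s^2 + 10*s + 41 = (s + 5)^2 + 4^2.
Split the numerator to match: 5*s + 37 = 5·(s + 5) + 3·4.
Invert each term: 5·(s + 5)/((s + 5)^2 + 16) ↔ 5e^(-5t)cos(4t); 3·4/((s + 5)^2 + 16) ↔ 3e^(-5t)sin(4t).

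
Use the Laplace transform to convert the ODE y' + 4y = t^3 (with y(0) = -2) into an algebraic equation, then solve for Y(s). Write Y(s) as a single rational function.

Take the Laplace transform of both sides.
The derivative rules (L{y'} = sY - y(0) = sY - (-2)) turn the left side into (s + 4)Y - (-2).
The right side is L{t^3} = 6/s^4.
So (s + 4)Y = 6/s^4 + (-2).
Isolate Y and clear denominators.

Y(s) = (-2*s^4 + 6)/(s^5 + 4*s^4)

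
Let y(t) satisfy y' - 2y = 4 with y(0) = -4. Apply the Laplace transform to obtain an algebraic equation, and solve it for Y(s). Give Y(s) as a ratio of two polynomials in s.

Transform both sides with L{·}.
With L{y'} = sY - y(0) = sY - (-4): the LHS transforms to (s - 2)Y - (-4).
The right side is L{4} = 4/s.
So (s - 2)Y = 4/s + (-4).
Isolate Y and clear denominators.

Y(s) = (-4*s + 4)/(s^2 - 2*s)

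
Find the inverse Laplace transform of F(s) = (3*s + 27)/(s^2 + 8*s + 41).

Complete the square in the denominator: s^2 + 8*s + 41 = (s + 4)^2 + 5^2.
Split the numerator to match: 3*s + 27 = 3·(s + 4) + 3·5.
Invert each term: 3·(s + 4)/((s + 4)^2 + 25) ↔ 3e^(-4t)cos(5t); 3·5/((s + 4)^2 + 25) ↔ 3e^(-4t)sin(5t).

3*exp(-4*t)*sin(5*t) + 3*exp(-4*t)*cos(5*t)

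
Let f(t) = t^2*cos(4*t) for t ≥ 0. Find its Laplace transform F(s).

L{cos(4t)} = s/(s^2 + 16).
Then apply L{t^2·g(t)} = (-1)^2 d^2/ds^2[G(s)] with G(s) = s/(s^2 + 16):
differentiating 2 times and applying the sign gives 2*s*(s^2 - 48)/(s^2 + 16)^3.

F(s) = 2*s*(s^2 - 48)/(s^2 + 16)^3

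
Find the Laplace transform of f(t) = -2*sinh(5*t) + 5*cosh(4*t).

5*s/(s^2 - 16) - 10/(s^2 - 25)

By linearity of the Laplace transform, transform each term separately.
(5)·[L{cosh(4t)} = s/(s^2 - 16)]; (-2)·[L{sinh(5t)} = 5/(s^2 - 25)].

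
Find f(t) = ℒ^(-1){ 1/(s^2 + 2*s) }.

f(t) = exp(-t)*sinh(t)

Rewrite the denominator: s^2 + 2*s = (s + 1)^2 - 1.
The form in (s + 1) signals a first-shifting-theorem factor e^(-t).
Since L{sinh(t)} = 1/(s^2 - 1), the inverse is e^(-t)*sinh(t).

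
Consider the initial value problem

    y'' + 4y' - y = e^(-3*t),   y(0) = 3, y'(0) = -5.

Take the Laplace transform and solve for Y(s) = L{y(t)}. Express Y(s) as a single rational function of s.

Transform both sides with L{·}.
The derivative rules (L{y''} = s^2 Y - s·y(0) - y'(0) and L{y'} = sY - y(0), with y(0) = 3, y'(0) = -5) turn the left side into (s^2 + 4*s - 1)Y - (3*s + 7).
The right side is L{e^(-3*t)} = 1/(s + 3).
So (s^2 + 4*s - 1)Y = 1/(s + 3) + (3*s + 7).
Isolate Y and clear denominators.

Y(s) = (3*s^2 + 16*s + 22)/(s^3 + 7*s^2 + 11*s - 3)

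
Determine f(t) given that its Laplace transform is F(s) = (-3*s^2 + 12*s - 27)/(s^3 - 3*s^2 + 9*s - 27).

f(t) = -exp(3*t) + 2*sin(3*t) - 2*cos(3*t)

Factor the denominator: s^3 - 3*s^2 + 9*s - 27 = (s - 3)*(s^2 + 9).
Partial fraction decomposition gives [-1/(s - 3)] + [-2*s/(s^2 + 9)] + [6/(s^2 + 9)].
Invert each term: -1/(s - 3) ↔ -e^(3t); -2·s/(s^2 + 9) ↔ -2cos(3t); 2·3/(s^2 + 9) ↔ 2sin(3t).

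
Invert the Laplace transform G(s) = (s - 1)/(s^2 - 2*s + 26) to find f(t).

Rewrite the denominator: s^2 - 2*s + 26 = (s - 1)^2 + 25.
The form in (s - 1) signals a first-shifting-theorem factor e^(t).
Since L{cos(5t)} = s/(s^2 + 25), the inverse is e^(t)*cos(5*t).

f(t) = exp(t)*cos(5*t)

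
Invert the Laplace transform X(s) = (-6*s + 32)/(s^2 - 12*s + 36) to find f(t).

f(t) = -4*t*exp(6*t) - 6*exp(6*t)

Factor the denominator: s^2 - 12*s + 36 = (s - 6)^2.
Partial fraction decomposition gives [-6/(s - 6)] + [-4/(s - 6)^2].
Invert each term: -6/(s - 6) ↔ -6e^(6t); -4/(s - 6)^2 ↔ -4t·e^(6t).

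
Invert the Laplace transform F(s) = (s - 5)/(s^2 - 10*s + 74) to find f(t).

f(t) = exp(5*t)*cos(7*t)

Rewrite the denominator: s^2 - 10*s + 74 = (s - 5)^2 + 49.
The form in (s - 5) signals a first-shifting-theorem factor e^(5t).
Since L{cos(7t)} = s/(s^2 + 49), the inverse is e^(5*t)*cos(7*t).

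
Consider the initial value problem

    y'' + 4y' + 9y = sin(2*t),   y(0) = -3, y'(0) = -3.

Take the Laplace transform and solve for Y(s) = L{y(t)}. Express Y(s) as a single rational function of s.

Y(s) = (-3*s^3 - 15*s^2 - 12*s - 58)/(s^4 + 4*s^3 + 13*s^2 + 16*s + 36)

Laplace-transform each side.
The derivative rules (L{y''} = s^2 Y - s·y(0) - y'(0) and L{y'} = sY - y(0), with y(0) = -3, y'(0) = -3) turn the left side into (s^2 + 4*s + 9)Y - (-3*s - 15).
The right side is L{sin(2*t)} = 2/(s^2 + 4).
So (s^2 + 4*s + 9)Y = 2/(s^2 + 4) + (-3*s - 15).
Solve for Y(s) and write it as one ratio of polynomials.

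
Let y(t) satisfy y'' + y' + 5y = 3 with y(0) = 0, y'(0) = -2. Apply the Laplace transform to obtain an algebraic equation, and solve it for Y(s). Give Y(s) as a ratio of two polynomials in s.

Take the Laplace transform of both sides.
With L{y''} = s^2 Y - s·y(0) - y'(0) and L{y'} = sY - y(0), with y(0) = 0, y'(0) = -2: the LHS transforms to (s^2 + s + 5)Y - (-2).
The right side is L{3} = 3/s.
So (s^2 + s + 5)Y = 3/s + (-2).
Solve for Y(s) and write it as one ratio of polynomials.

Y(s) = (-2*s + 3)/(s^3 + s^2 + 5*s)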